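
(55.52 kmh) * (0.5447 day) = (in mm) 1 kmh = 0.27777778 m/s, so 55.52 kmh = 55.52 * 0.27777778 = 15.422222 m/s. 1 day = 86400 s, so 0.5447 day = 0.5447 * 86400 = 47062.08 s. Combine: 15.422222 m/s * 47062.08 s = 725801.86 m. 1 mm = 0.001 m, so 725801.86 m = 725801.86 / 0.001 = 7.2580186e+08 mm ≈ 7.258e+08 mm (4 s.f.). Final answer: 7.258e+08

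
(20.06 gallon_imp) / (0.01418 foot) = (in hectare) 0.00211. Check: 1 gallon_imp = 0.00454609 m^3, so 20.06 gallon_imp = 20.06 * 0.00454609 = 0.091194565 m^3. 1 foot = 0.3048 m, so 0.01418 foot = 0.01418 * 0.3048 = 0.004322064 m. Combine: 0.091194565 m^3 / 0.004322064 m = 21.099772 m^2. 1 hectare = 10000 m^2, so 21.099772 m^2 = 21.099772 / 10000 = 0.0021099772 hectare ≈ 0.00211 hectare (4 s.f.).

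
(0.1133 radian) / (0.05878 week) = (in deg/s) 0.0001826. Check: 0.1133 radian = 0.1133 rad. 1 week = 604800 s, so 0.05878 week = 0.05878 * 604800 = 35550.144 s. Combine: 0.1133 rad / 35550.144 s = 3.1870476e-06 rad/s. 1 deg/s = 0.017453293 rad/s, so 3.1870476e-06 rad/s = 3.1870476e-06 / 0.017453293 = 0.00018260437 deg/s ≈ 0.0001826 deg/s (4 s.f.).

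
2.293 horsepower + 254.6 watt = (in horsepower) 2.634. Check: 1 horsepower = 745.69987 W, so 2.293 horsepower = 2.293 * 745.69987 = 1709.8898 W. 254.6 watt = 254.6 W. Sum: 1709.8898 + 254.6 = 1964.4898 W. 1 horsepower = 745.69987 W, so 1964.4898 W = 1964.4898 / 745.69987 = 2.6344242 horsepower ≈ 2.634 horsepower (4 s.f.).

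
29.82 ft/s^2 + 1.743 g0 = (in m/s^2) 26.18. Check: 1 ft/s^2 = 0.3048 m/s^2, so 29.82 ft/s^2 = 29.82 * 0.3048 = 9.089136 m/s^2. 1 g0 = 9.80665 m/s^2, so 1.743 g0 = 1.743 * 9.80665 = 17.092991 m/s^2. Sum: 9.089136 + 17.092991 = 26.182127 m/s^2. Result: 26.182127 m/s^2 ≈ 26.18 m/s^2 (4 s.f.).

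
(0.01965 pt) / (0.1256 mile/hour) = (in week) 1 pt = 0.00035277778 m, so 0.01965 pt = 0.01965 * 0.00035277778 = 6.9320833e-06 m. 1 mile/hour = 0.44704 m/s, so 0.1256 mile/hour = 0.1256 * 0.44704 = 0.056148224 m/s. Combine: 6.9320833e-06 m / 0.056148224 m/s = 0.00012346042 s. 1 week = 604800 s, so 0.00012346042 s = 0.00012346042 / 604800 = 2.0413429e-10 week ≈ 2.041e-10 week (4 s.f.). Final answer: 2.041e-10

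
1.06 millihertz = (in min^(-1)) 1 millihertz = 0.001 Hz, so 1.06 millihertz = 1.06 * 0.001 = 0.00106 Hz. 1 min^(-1) = 0.016666667 Hz, so 0.00106 Hz = 0.00106 / 0.016666667 = 0.0636 min^(-1). Final answer: 0.0636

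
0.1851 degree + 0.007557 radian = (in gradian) 1 degree = 0.017453293 rad, so 0.1851 degree = 0.1851 * 0.017453293 = 0.0032306044 rad. 0.007557 radian = 0.007557 rad. Sum: 0.0032306044 + 0.007557 = 0.010787604 rad. 1 gradian = 0.015707963 rad, so 0.010787604 rad = 0.010787604 / 0.015707963 = 0.68676023 gradian ≈ 0.6868 gradian (4 s.f.). Final answer: 0.6868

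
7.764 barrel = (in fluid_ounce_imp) 4.344e+04. Check: 1 barrel = 0.15898729 m^3, so 7.764 barrel = 7.764 * 0.15898729 = 1.2343774 m^3. 1 fluid_ounce_imp = 2.8413063e-05 m^3, so 1.2343774 m^3 = 1.2343774 / 2.8413063e-05 = 43444.01 fluid_ounce_imp ≈ 4.344e+04 fluid_ounce_imp (4 s.f.).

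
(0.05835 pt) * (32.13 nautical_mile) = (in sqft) 13.18. Check: 1 pt = 0.00035277778 m, so 0.05835 pt = 0.05835 * 0.00035277778 = 2.0584583e-05 m. 1 nautical_mile = 1852 m, so 32.13 nautical_mile = 32.13 * 1852 = 59504.76 m. Combine: 2.0584583e-05 m * 59504.76 m = 1.2248807 m^2. 1 sqft = 0.09290304 m^2, so 1.2248807 m^2 = 1.2248807 / 0.09290304 = 13.184506 sqft ≈ 13.18 sqft (4 s.f.).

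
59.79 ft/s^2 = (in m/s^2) 1 ft/s^2 = 0.3048 m/s^2, so 59.79 ft/s^2 = 59.79 * 0.3048 = 18.223992 m/s^2. Result: 18.223992 m/s^2 ≈ 18.22 m/s^2 (4 s.f.). Final answer: 18.22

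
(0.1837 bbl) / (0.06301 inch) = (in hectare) 1 bbl = 0.15898729 m^3, so 0.1837 bbl = 0.1837 * 0.15898729 = 0.029205966 m^3. 1 inch = 0.0254 m, so 0.06301 inch = 0.06301 * 0.0254 = 0.001600454 m. Combine: 0.029205966 m^3 / 0.001600454 m = 18.248551 m^2. 1 hectare = 10000 m^2, so 18.248551 m^2 = 18.248551 / 10000 = 0.0018248551 hectare ≈ 0.001825 hectare (4 s.f.). Final answer: 0.001825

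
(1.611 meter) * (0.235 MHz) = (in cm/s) 1.611 meter = 1.611 m. 1 MHz = 1000000 Hz, so 0.235 MHz = 0.235 * 1000000 = 235000 Hz. Combine: 1.611 m * 235000 Hz = 378585 m/s. 1 cm/s = 0.01 m/s, so 378585 m/s = 378585 / 0.01 = 37858500 cm/s ≈ 3.786e+07 cm/s (4 s.f.). Final answer: 3.786e+07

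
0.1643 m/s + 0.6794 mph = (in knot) 0.9098. Check: 0.1643 m/s is already in m/s. 1 mph = 0.44704 m/s, so 0.6794 mph = 0.6794 * 0.44704 = 0.30371898 m/s. Sum: 0.1643 + 0.30371898 = 0.46801898 m/s. 1 knot = 0.51444444 m/s, so 0.46801898 m/s = 0.46801898 / 0.51444444 = 0.90975611 knot ≈ 0.9098 knot (4 s.f.).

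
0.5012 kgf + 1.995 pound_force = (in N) 1 kgf = 9.80665 N, so 0.5012 kgf = 0.5012 * 9.80665 = 4.915093 N. 1 pound_force = 4.4482216 N, so 1.995 pound_force = 1.995 * 4.4482216 = 8.8742021 N. Sum: 4.915093 + 8.8742021 = 13.789295 N. Result: 13.789295 N ≈ 13.79 N (4 s.f.). Final answer: 13.79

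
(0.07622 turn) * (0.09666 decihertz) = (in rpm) 1 turn = 6.2831853 rad, so 0.07622 turn = 0.07622 * 6.2831853 = 0.47890438 rad. 1 decihertz = 0.1 Hz, so 0.09666 decihertz = 0.09666 * 0.1 = 0.009666 Hz. Combine: 0.47890438 rad * 0.009666 Hz = 0.0046290898 rad/s. 1 rpm = 0.10471976 rad/s, so 0.0046290898 rad/s = 0.0046290898 / 0.10471976 = 0.044204551 rpm ≈ 0.0442 rpm (4 s.f.). Final answer: 0.0442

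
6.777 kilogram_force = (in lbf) 14.94. Check: 1 kilogram_force = 9.80665 N, so 6.777 kilogram_force = 6.777 * 9.80665 = 66.459667 N. 1 lbf = 4.4482216 N, so 66.459667 N = 66.459667 / 4.4482216 = 14.940728 lbf ≈ 14.94 lbf (4 s.f.).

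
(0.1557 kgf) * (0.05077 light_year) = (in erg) 1 kgf = 9.80665 N, so 0.1557 kgf = 0.1557 * 9.80665 = 1.5268954 N. 1 light_year = 9.4607305e+15 m, so 0.05077 light_year = 0.05077 * 9.4607305e+15 = 4.8032129e+14 m. Combine: 1.5268954 N * 4.8032129e+14 m = 7.3340036e+14 J. 1 erg = 1e-07 J, so 7.3340036e+14 J = 7.3340036e+14 / 1e-07 = 7.3340036e+21 erg ≈ 7.334e+21 erg (4 s.f.). Final answer: 7.334e+21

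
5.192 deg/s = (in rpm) 1 deg/s = 0.017453293 rad/s, so 5.192 deg/s = 5.192 * 0.017453293 = 0.090617495 rad/s. 1 rpm = 0.10471976 rad/s, so 0.090617495 rad/s = 0.090617495 / 0.10471976 = 0.86533333 rpm ≈ 0.8653 rpm (4 s.f.). Final answer: 0.8653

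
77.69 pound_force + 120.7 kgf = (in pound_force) 343.8. Check: 1 pound_force = 4.4482216 N, so 77.69 pound_force = 77.69 * 4.4482216 = 345.58234 N. 1 kgf = 9.80665 N, so 120.7 kgf = 120.7 * 9.80665 = 1183.6627 N. Sum: 345.58234 + 1183.6627 = 1529.245 N. 1 pound_force = 4.4482216 N, so 1529.245 N = 1529.245 / 4.4482216 = 343.78795 pound_force ≈ 343.8 pound_force (4 s.f.).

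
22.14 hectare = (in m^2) 1 hectare = 10000 m^2, so 22.14 hectare = 22.14 * 10000 = 221400 m^2. Result: 221400 m^2 ≈ 2.214e+05 m^2 (4 s.f.). Final answer: 2.214e+05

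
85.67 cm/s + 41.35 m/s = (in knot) 1 cm/s = 0.01 m/s, so 85.67 cm/s = 85.67 * 0.01 = 0.8567 m/s. 41.35 m/s is already in m/s. Sum: 0.8567 + 41.35 = 42.2067 m/s. 1 knot = 0.51444444 m/s, so 42.2067 m/s = 42.2067 / 0.51444444 = 82.043261 knot ≈ 82.04 knot (4 s.f.). Final answer: 82.04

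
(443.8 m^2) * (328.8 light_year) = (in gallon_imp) 3.037e+23. Check: 443.8 m^2 is already in m^2. 1 light_year = 9.4607305e+15 m, so 328.8 light_year = 328.8 * 9.4607305e+15 = 3.1106882e+18 m. Combine: 443.8 m^2 * 3.1106882e+18 m = 1.3805234e+21 m^3. 1 gallon_imp = 0.00454609 m^3, so 1.3805234e+21 m^3 = 1.3805234e+21 / 0.00454609 = 3.036727e+23 gallon_imp ≈ 3.037e+23 gallon_imp (4 s.f.).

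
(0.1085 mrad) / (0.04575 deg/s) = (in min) 0.002265. Check: 1 mrad = 0.001 rad, so 0.1085 mrad = 0.1085 * 0.001 = 0.0001085 rad. 1 deg/s = 0.017453293 rad/s, so 0.04575 deg/s = 0.04575 * 0.017453293 = 0.00079848813 rad/s. Combine: 0.0001085 rad / 0.00079848813 rad/s = 0.13588179 s. 1 min = 60 s, so 0.13588179 s = 0.13588179 / 60 = 0.0022646966 min ≈ 0.002265 min (4 s.f.).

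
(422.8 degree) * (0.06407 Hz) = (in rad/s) 1 degree = 0.017453293 rad, so 422.8 degree = 422.8 * 0.017453293 = 7.3792521 rad. 0.06407 Hz is already in Hz. Combine: 7.3792521 rad * 0.06407 Hz = 0.47278868 rad/s. Result: 0.47278868 rad/s ≈ 0.4728 rad/s (4 s.f.). Final answer: 0.4728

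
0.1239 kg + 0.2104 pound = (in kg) 0.2193. Check: 0.1239 kg is already in kg. 1 pound = 0.45359237 kg, so 0.2104 pound = 0.2104 * 0.45359237 = 0.095435835 kg. Sum: 0.1239 + 0.095435835 = 0.21933583 kg. Result: 0.21933583 kg ≈ 0.2193 kg (4 s.f.).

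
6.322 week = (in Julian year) 1 week = 604800 s, so 6.322 week = 6.322 * 604800 = 3823545.6 s. 1 Julian year = 31557600 s, so 3823545.6 s = 3823545.6 / 31557600 = 0.12116085 Julian year ≈ 0.1212 Julian year (4 s.f.). Final answer: 0.1212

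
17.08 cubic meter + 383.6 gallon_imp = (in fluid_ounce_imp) 6.625e+05. Check: 17.08 cubic meter = 17.08 m^3. 1 gallon_imp = 0.00454609 m^3, so 383.6 gallon_imp = 383.6 * 0.00454609 = 1.7438801 m^3. Sum: 17.08 + 1.7438801 = 18.82388 m^3. 1 fluid_ounce_imp = 2.8413063e-05 m^3, so 18.82388 m^3 = 18.82388 / 2.8413063e-05 = 662507.96 fluid_ounce_imp ≈ 6.625e+05 fluid_ounce_imp (4 s.f.).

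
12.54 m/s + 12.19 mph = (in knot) 12.54 m/s is already in m/s. 1 mph = 0.44704 m/s, so 12.19 mph = 12.19 * 0.44704 = 5.4494176 m/s. Sum: 12.54 + 5.4494176 = 17.989418 m/s. 1 knot = 0.51444444 m/s, so 17.989418 m/s = 17.989418 / 0.51444444 = 34.96863 knot ≈ 34.97 knot (4 s.f.). Final answer: 34.97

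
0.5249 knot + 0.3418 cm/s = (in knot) 0.5315. Check: 1 knot = 0.51444444 m/s, so 0.5249 knot = 0.5249 * 0.51444444 = 0.27003189 m/s. 1 cm/s = 0.01 m/s, so 0.3418 cm/s = 0.3418 * 0.01 = 0.003418 m/s. Sum: 0.27003189 + 0.003418 = 0.27344989 m/s. 1 knot = 0.51444444 m/s, so 0.27344989 m/s = 0.27344989 / 0.51444444 = 0.53154406 knot ≈ 0.5315 knot (4 s.f.).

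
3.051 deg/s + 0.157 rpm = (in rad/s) 0.06969. Check: 1 deg/s = 0.017453293 rad/s, so 3.051 deg/s = 3.051 * 0.017453293 = 0.053249995 rad/s. 1 rpm = 0.10471976 rad/s, so 0.157 rpm = 0.157 * 0.10471976 = 0.016441002 rad/s. Sum: 0.053249995 + 0.016441002 = 0.069690997 rad/s. Result: 0.069690997 rad/s ≈ 0.06969 rad/s (4 s.f.).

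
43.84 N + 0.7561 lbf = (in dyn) 43.84 N is already in N. 1 lbf = 4.4482216 N, so 0.7561 lbf = 0.7561 * 4.4482216 = 3.3633004 N. Sum: 43.84 + 3.3633004 = 47.2033 N. 1 dyn = 1e-05 N, so 47.2033 N = 47.2033 / 1e-05 = 4720330 dyn ≈ 4.72e+06 dyn (4 s.f.). Final answer: 4.72e+06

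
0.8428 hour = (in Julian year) 9.614e-05. Check: 1 hour = 3600 s, so 0.8428 hour = 0.8428 * 3600 = 3034.08 s. 1 Julian year = 31557600 s, so 3034.08 s = 3034.08 / 31557600 = 9.6144193e-05 Julian year ≈ 9.614e-05 Julian year (4 s.f.).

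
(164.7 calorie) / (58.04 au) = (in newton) 1 calorie = 4.184 J, so 164.7 calorie = 164.7 * 4.184 = 689.1048 J. 1 au = 1.4959787e+11 m, so 58.04 au = 58.04 * 1.4959787e+11 = 8.6826604e+12 m. Combine: 689.1048 J / 8.6826604e+12 m = 7.9365628e-11 N. 7.9365628e-11 N = 7.9365628e-11 newton ≈ 7.937e-11 newton (4 s.f.). Final answer: 7.937e-11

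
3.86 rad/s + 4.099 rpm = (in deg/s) 3.86 rad/s is already in rad/s. 1 rpm = 0.10471976 rad/s, so 4.099 rpm = 4.099 * 0.10471976 = 0.42924628 rad/s. Sum: 3.86 + 0.42924628 = 4.2892463 rad/s. 1 deg/s = 0.017453293 rad/s, so 4.2892463 rad/s = 4.2892463 / 0.017453293 = 245.75571 deg/s ≈ 245.8 deg/s (4 s.f.). Final answer: 245.8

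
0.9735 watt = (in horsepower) 0.9735 watt = 0.9735 W. 1 horsepower = 745.69987 W, so 0.9735 W = 0.9735 / 745.69987 = 0.001305485 horsepower ≈ 0.001305 horsepower (4 s.f.). Final answer: 0.001305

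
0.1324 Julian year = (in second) 4.178e+06. Check: 1 Julian year = 31557600 s, so 0.1324 Julian year = 0.1324 * 31557600 = 4178226.2 s. 4178226.2 s = 4178226.2 second ≈ 4.178e+06 second (4 s.f.).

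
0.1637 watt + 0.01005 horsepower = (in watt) 0.1637 watt = 0.1637 W. 1 horsepower = 745.69987 W, so 0.01005 horsepower = 0.01005 * 745.69987 = 7.4942837 W. Sum: 0.1637 + 7.4942837 = 7.6579837 W. 7.6579837 W = 7.6579837 watt ≈ 7.658 watt (4 s.f.). Final answer: 7.658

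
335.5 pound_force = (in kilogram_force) 152.2. Check: 1 pound_force = 4.4482216 N, so 335.5 pound_force = 335.5 * 4.4482216 = 1492.3784 N. 1 kilogram_force = 9.80665 N, so 1492.3784 N = 1492.3784 / 9.80665 = 152.18024 kilogram_force ≈ 152.2 kilogram_force (4 s.f.).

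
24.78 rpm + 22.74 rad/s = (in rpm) 241.9. Check: 1 rpm = 0.10471976 rad/s, so 24.78 rpm = 24.78 * 0.10471976 = 2.5949555 rad/s. 22.74 rad/s is already in rad/s. Sum: 2.5949555 + 22.74 = 25.334956 rad/s. 1 rpm = 0.10471976 rad/s, so 25.334956 rad/s = 25.334956 / 0.10471976 = 241.931 rpm ≈ 241.9 rpm (4 s.f.).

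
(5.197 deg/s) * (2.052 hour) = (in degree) 3.839e+04. Check: 1 deg/s = 0.017453293 rad/s, so 5.197 deg/s = 5.197 * 0.017453293 = 0.090704761 rad/s. 1 hour = 3600 s, so 2.052 hour = 2.052 * 3600 = 7387.2 s. Combine: 0.090704761 rad/s * 7387.2 s = 670.05421 rad. 1 degree = 0.017453293 rad, so 670.05421 rad = 670.05421 / 0.017453293 = 38391.278 degree ≈ 3.839e+04 degree (4 s.f.).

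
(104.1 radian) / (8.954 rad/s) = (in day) 104.1 radian = 104.1 rad. 8.954 rad/s is already in rad/s. Combine: 104.1 rad / 8.954 rad/s = 11.626089 s. 1 day = 86400 s, so 11.626089 s = 11.626089 / 86400 = 0.00013456121 day ≈ 0.0001346 day (4 s.f.). Final answer: 0.0001346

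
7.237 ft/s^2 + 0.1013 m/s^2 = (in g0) 0.2353. Check: 1 ft/s^2 = 0.3048 m/s^2, so 7.237 ft/s^2 = 7.237 * 0.3048 = 2.2058376 m/s^2. 0.1013 m/s^2 is already in m/s^2. Sum: 2.2058376 + 0.1013 = 2.3071376 m/s^2. 1 g0 = 9.80665 m/s^2, so 2.3071376 m/s^2 = 2.3071376 / 9.80665 = 0.23526256 g0 ≈ 0.2353 g0 (4 s.f.).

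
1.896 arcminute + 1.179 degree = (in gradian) 1.345. Check: 1 arcminute = 0.00029088821 rad, so 1.896 arcminute = 1.896 * 0.00029088821 = 0.00055152404 rad. 1 degree = 0.017453293 rad, so 1.179 degree = 1.179 * 0.017453293 = 0.020577432 rad. Sum: 0.00055152404 + 0.020577432 = 0.021128956 rad. 1 gradian = 0.015707963 rad, so 0.021128956 rad = 0.021128956 / 0.015707963 = 1.3451111 gradian ≈ 1.345 gradian (4 s.f.).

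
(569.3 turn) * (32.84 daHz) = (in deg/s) 1 turn = 6.2831853 rad, so 569.3 turn = 569.3 * 6.2831853 = 3577.0174 rad. 1 daHz = 10 Hz, so 32.84 daHz = 32.84 * 10 = 328.4 Hz. Combine: 3577.0174 rad * 328.4 Hz = 1174692.5 rad/s. 1 deg/s = 0.017453293 rad/s, so 1174692.5 rad/s = 1174692.5 / 0.017453293 = 67304923 deg/s ≈ 6.73e+07 deg/s (4 s.f.). Final answer: 6.73e+07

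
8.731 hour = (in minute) 523.9. Check: 1 hour = 3600 s, so 8.731 hour = 8.731 * 3600 = 31431.6 s. 1 minute = 60 s, so 31431.6 s = 31431.6 / 60 = 523.86 minute ≈ 523.9 minute (4 s.f.).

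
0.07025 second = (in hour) 1.951e-05. Check: 0.07025 second = 0.07025 s. 1 hour = 3600 s, so 0.07025 s = 0.07025 / 3600 = 1.9513889e-05 hour ≈ 1.951e-05 hour (4 s.f.).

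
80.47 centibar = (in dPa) 1 centibar = 1000 Pa, so 80.47 centibar = 80.47 * 1000 = 80470 Pa. 1 dPa = 0.1 Pa, so 80470 Pa = 80470 / 0.1 = 804700 dPa ≈ 8.047e+05 dPa (4 s.f.). Final answer: 8.047e+05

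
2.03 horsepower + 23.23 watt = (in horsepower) 1 horsepower = 745.69987 W, so 2.03 horsepower = 2.03 * 745.69987 = 1513.7707 W. 23.23 watt = 23.23 W. Sum: 1513.7707 + 23.23 = 1537.0007 W. 1 horsepower = 745.69987 W, so 1537.0007 W = 1537.0007 / 745.69987 = 2.0611519 horsepower ≈ 2.061 horsepower (4 s.f.). Final answer: 2.061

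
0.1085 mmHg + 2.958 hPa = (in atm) 0.003062. Check: 1 mmHg = 133.32237 Pa, so 0.1085 mmHg = 0.1085 * 133.32237 = 14.465477 Pa. 1 hPa = 100 Pa, so 2.958 hPa = 2.958 * 100 = 295.8 Pa. Sum: 14.465477 + 295.8 = 310.26548 Pa. 1 atm = 101325 Pa, so 310.26548 Pa = 310.26548 / 101325 = 0.0030620822 atm ≈ 0.003062 atm (4 s.f.).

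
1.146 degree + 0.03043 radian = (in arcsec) 1.04e+04. Check: 1 degree = 0.017453293 rad, so 1.146 degree = 1.146 * 0.017453293 = 0.020001473 rad. 0.03043 radian = 0.03043 rad. Sum: 0.020001473 + 0.03043 = 0.050431473 rad. 1 arcsec = 4.8481368e-06 rad, so 0.050431473 rad = 0.050431473 / 4.8481368e-06 = 10402.238 arcsec ≈ 1.04e+04 arcsec (4 s.f.).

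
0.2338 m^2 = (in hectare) 2.338e-05. Check: 1 hectare = 10000 m^2, so 0.2338 m^2 = 0.2338 / 10000 = 2.338e-05 hectare.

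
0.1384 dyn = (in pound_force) 1 dyn = 1e-05 N, so 0.1384 dyn = 0.1384 * 1e-05 = 1.384e-06 N. 1 pound_force = 4.4482216 N, so 1.384e-06 N = 1.384e-06 / 4.4482216 = 3.1113558e-07 pound_force ≈ 3.111e-07 pound_force (4 s.f.). Final answer: 3.111e-07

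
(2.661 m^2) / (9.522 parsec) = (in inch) 3.566e-16. Check: 2.661 m^2 is already in m^2. 1 parsec = 3.0856776e+16 m, so 9.522 parsec = 9.522 * 3.0856776e+16 = 2.9381822e+17 m. Combine: 2.661 m^2 / 2.9381822e+17 m = 9.0566201e-18 m. 1 inch = 0.0254 m, so 9.0566201e-18 m = 9.0566201e-18 / 0.0254 = 3.5655985e-16 inch ≈ 3.566e-16 inch (4 s.f.).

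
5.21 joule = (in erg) 5.21 joule = 5.21 J. 1 erg = 1e-07 J, so 5.21 J = 5.21 / 1e-07 = 52100000 erg ≈ 5.21e+07 erg (4 s.f.). Final answer: 5.21e+07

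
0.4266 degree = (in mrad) 7.446. Check: 1 degree = 0.017453293 rad, so 0.4266 degree = 0.4266 * 0.017453293 = 0.0074455746 rad. 1 mrad = 0.001 rad, so 0.0074455746 rad = 0.0074455746 / 0.001 = 7.4455746 mrad ≈ 7.446 mrad (4 s.f.).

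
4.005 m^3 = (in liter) 1 liter = 0.001 m^3, so 4.005 m^3 = 4.005 / 0.001 = 4005 liter. Final answer: 4005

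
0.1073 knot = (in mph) 0.1235. Check: 1 knot = 0.51444444 m/s, so 0.1073 knot = 0.1073 * 0.51444444 = 0.055199889 m/s. 1 mph = 0.44704 m/s, so 0.055199889 m/s = 0.055199889 / 0.44704 = 0.12347863 mph ≈ 0.1235 mph (4 s.f.).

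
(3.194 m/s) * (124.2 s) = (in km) 3.194 m/s is already in m/s. 124.2 s is already in s. Combine: 3.194 m/s * 124.2 s = 396.6948 m. 1 km = 1000 m, so 396.6948 m = 396.6948 / 1000 = 0.3966948 km ≈ 0.3967 km (4 s.f.). Final answer: 0.3967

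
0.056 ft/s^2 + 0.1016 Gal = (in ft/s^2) 1 ft/s^2 = 0.3048 m/s^2, so 0.056 ft/s^2 = 0.056 * 0.3048 = 0.0170688 m/s^2. 1 Gal = 0.01 m/s^2, so 0.1016 Gal = 0.1016 * 0.01 = 0.001016 m/s^2. Sum: 0.0170688 + 0.001016 = 0.0180848 m/s^2. 1 ft/s^2 = 0.3048 m/s^2, so 0.0180848 m/s^2 = 0.0180848 / 0.3048 = 0.059333333 ft/s^2 ≈ 0.05933 ft/s^2 (4 s.f.). Final answer: 0.05933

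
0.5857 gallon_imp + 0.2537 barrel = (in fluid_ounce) 1 gallon_imp = 0.00454609 m^3, so 0.5857 gallon_imp = 0.5857 * 0.00454609 = 0.0026626449 m^3. 1 barrel = 0.15898729 m^3, so 0.2537 barrel = 0.2537 * 0.15898729 = 0.040335077 m^3. Sum: 0.0026626449 + 0.040335077 = 0.042997722 m^3. 1 fluid_ounce = 2.957353e-05 m^3, so 0.042997722 m^3 = 0.042997722 / 2.957353e-05 = 1453.9259 fluid_ounce ≈ 1454 fluid_ounce (4 s.f.). Final answer: 1454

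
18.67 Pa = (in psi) 1 psi = 6894.7573 Pa, so 18.67 Pa = 18.67 / 6894.7573 = 0.0027078546 psi ≈ 0.002708 psi (4 s.f.). Final answer: 0.002708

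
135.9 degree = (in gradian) 1 degree = 0.017453293 rad, so 135.9 degree = 135.9 * 0.017453293 = 2.3719025 rad. 1 gradian = 0.015707963 rad, so 2.3719025 rad = 2.3719025 / 0.015707963 = 151 gradian. Final answer: 151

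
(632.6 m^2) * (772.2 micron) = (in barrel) 632.6 m^2 is already in m^2. 1 micron = 1e-06 m, so 772.2 micron = 772.2 * 1e-06 = 0.0007722 m. Combine: 632.6 m^2 * 0.0007722 m = 0.48849372 m^3. 1 barrel = 0.15898729 m^3, so 0.48849372 m^3 = 0.48849372 / 0.15898729 = 3.0725331 barrel ≈ 3.073 barrel (4 s.f.). Final answer: 3.073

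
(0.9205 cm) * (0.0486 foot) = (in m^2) 1 cm = 0.01 m, so 0.9205 cm = 0.9205 * 0.01 = 0.009205 m. 1 foot = 0.3048 m, so 0.0486 foot = 0.0486 * 0.3048 = 0.01481328 m. Combine: 0.009205 m * 0.01481328 m = 0.00013635624 m^2. Result: 0.00013635624 m^2 ≈ 0.0001364 m^2 (4 s.f.). Final answer: 0.0001364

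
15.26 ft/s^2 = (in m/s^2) 1 ft/s^2 = 0.3048 m/s^2, so 15.26 ft/s^2 = 15.26 * 0.3048 = 4.651248 m/s^2. Result: 4.651248 m/s^2 ≈ 4.651 m/s^2 (4 s.f.). Final answer: 4.651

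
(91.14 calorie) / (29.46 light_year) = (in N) 1.368e-15. Check: 1 calorie = 4.184 J, so 91.14 calorie = 91.14 * 4.184 = 381.32976 J. 1 light_year = 9.4607305e+15 m, so 29.46 light_year = 29.46 * 9.4607305e+15 = 2.7871312e+17 m. Combine: 381.32976 J / 2.7871312e+17 m = 1.3681802e-15 N. Result: 1.3681802e-15 N ≈ 1.368e-15 N (4 s.f.).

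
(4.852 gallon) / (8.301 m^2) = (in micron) 1 gallon = 0.0037854118 m^3, so 4.852 gallon = 4.852 * 0.0037854118 = 0.018366818 m^3. 8.301 m^2 is already in m^2. Combine: 0.018366818 m^3 / 8.301 m^2 = 0.0022126031 m. 1 micron = 1e-06 m, so 0.0022126031 m = 0.0022126031 / 1e-06 = 2212.6031 micron ≈ 2213 micron (4 s.f.). Final answer: 2213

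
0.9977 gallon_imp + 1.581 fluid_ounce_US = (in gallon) 1.211. Check: 1 gallon_imp = 0.00454609 m^3, so 0.9977 gallon_imp = 0.9977 * 0.00454609 = 0.004535634 m^3. 1 fluid_ounce_US = 2.957353e-05 m^3, so 1.581 fluid_ounce_US = 1.581 * 2.957353e-05 = 4.675575e-05 m^3. Sum: 0.004535634 + 4.675575e-05 = 0.0045823897 m^3. 1 gallon = 0.0037854118 m^3, so 0.0045823897 m^3 = 0.0045823897 / 0.0037854118 = 1.2105393 gallon ≈ 1.211 gallon (4 s.f.).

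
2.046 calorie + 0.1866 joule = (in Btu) 0.008291. Check: 1 calorie = 4.184 J, so 2.046 calorie = 2.046 * 4.184 = 8.560464 J. 0.1866 joule = 0.1866 J. Sum: 8.560464 + 0.1866 = 8.747064 J. 1 Btu = 1055.0559 J, so 8.747064 J = 8.747064 / 1055.0559 = 0.008290617 Btu ≈ 0.008291 Btu (4 s.f.).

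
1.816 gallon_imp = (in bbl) 0.05193. Check: 1 gallon_imp = 0.00454609 m^3, so 1.816 gallon_imp = 1.816 * 0.00454609 = 0.0082556994 m^3. 1 bbl = 0.15898729 m^3, so 0.0082556994 m^3 = 0.0082556994 / 0.15898729 = 0.051926787 bbl ≈ 0.05193 bbl (4 s.f.).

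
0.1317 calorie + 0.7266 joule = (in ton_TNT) 3.054e-10. Check: 1 calorie = 4.184 J, so 0.1317 calorie = 0.1317 * 4.184 = 0.5510328 J. 0.7266 joule = 0.7266 J. Sum: 0.5510328 + 0.7266 = 1.2776328 J. 1 ton_TNT = 4.184e+09 J, so 1.2776328 J = 1.2776328 / 4.184e+09 = 3.0536157e-10 ton_TNT ≈ 3.054e-10 ton_TNT (4 s.f.).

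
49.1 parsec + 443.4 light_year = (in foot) 1 parsec = 3.0856776e+16 m, so 49.1 parsec = 49.1 * 3.0856776e+16 = 1.5150677e+18 m. 1 light_year = 9.4607305e+15 m, so 443.4 light_year = 443.4 * 9.4607305e+15 = 4.1948879e+18 m. Sum: 1.5150677e+18 + 4.1948879e+18 = 5.7099556e+18 m. 1 foot = 0.3048 m, so 5.7099556e+18 m = 5.7099556e+18 / 0.3048 = 1.873345e+19 foot ≈ 1.873e+19 foot (4 s.f.). Final answer: 1.873e+19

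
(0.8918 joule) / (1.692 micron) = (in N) 0.8918 joule = 0.8918 J. 1 micron = 1e-06 m, so 1.692 micron = 1.692 * 1e-06 = 1.692e-06 m. Combine: 0.8918 J / 1.692e-06 m = 527068.56 N. Result: 527068.56 N ≈ 5.271e+05 N (4 s.f.). Final answer: 5.271e+05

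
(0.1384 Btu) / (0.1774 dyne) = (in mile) 1 Btu = 1055.0559 J, so 0.1384 Btu = 0.1384 * 1055.0559 = 146.01973 J. 1 dyne = 1e-05 N, so 0.1774 dyne = 0.1774 * 1e-05 = 1.774e-06 N. Combine: 146.01973 J / 1.774e-06 N = 82311009 m. 1 mile = 1609.344 m, so 82311009 m = 82311009 / 1609.344 = 51145.69 mile ≈ 5.115e+04 mile (4 s.f.). Final answer: 5.115e+04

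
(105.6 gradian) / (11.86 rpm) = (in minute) 0.02226. Check: 1 gradian = 0.015707963 rad, so 105.6 gradian = 105.6 * 0.015707963 = 1.6587609 rad. 1 rpm = 0.10471976 rad/s, so 11.86 rpm = 11.86 * 0.10471976 = 1.2419763 rad/s. Combine: 1.6587609 rad / 1.2419763 rad/s = 1.3355818 s. 1 minute = 60 s, so 1.3355818 s = 1.3355818 / 60 = 0.022259696 minute ≈ 0.02226 minute (4 s.f.).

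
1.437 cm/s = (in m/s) 0.01437. Check: 1 cm/s = 0.01 m/s, so 1.437 cm/s = 1.437 * 0.01 = 0.01437 m/s. Result: 0.01437 m/s.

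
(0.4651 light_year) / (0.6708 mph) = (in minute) 1 light_year = 9.4607305e+15 m, so 0.4651 light_year = 0.4651 * 9.4607305e+15 = 4.4001857e+15 m. 1 mph = 0.44704 m/s, so 0.6708 mph = 0.6708 * 0.44704 = 0.29987443 m/s. Combine: 4.4001857e+15 m / 0.29987443 m/s = 1.4673428e+16 s. 1 minute = 60 s, so 1.4673428e+16 s = 1.4673428e+16 / 60 = 2.4455713e+14 minute ≈ 2.446e+14 minute (4 s.f.). Final answer: 2.446e+14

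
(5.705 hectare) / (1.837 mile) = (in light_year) 2.04e-15. Check: 1 hectare = 10000 m^2, so 5.705 hectare = 5.705 * 10000 = 57050 m^2. 1 mile = 1609.344 m, so 1.837 mile = 1.837 * 1609.344 = 2956.3649 m. Combine: 57050 m^2 / 2956.3649 m = 19.297347 m. 1 light_year = 9.4607305e+15 m, so 19.297347 m = 19.297347 / 9.4607305e+15 = 2.0397312e-15 light_year ≈ 2.04e-15 light_year (4 s.f.).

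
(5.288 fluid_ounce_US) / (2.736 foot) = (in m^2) 1 fluid_ounce_US = 2.957353e-05 m^3, so 5.288 fluid_ounce_US = 5.288 * 2.957353e-05 = 0.00015638482 m^3. 1 foot = 0.3048 m, so 2.736 foot = 2.736 * 0.3048 = 0.8339328 m. Combine: 0.00015638482 m^3 / 0.8339328 m = 0.00018752689 m^2. Result: 0.00018752689 m^2 ≈ 0.0001875 m^2 (4 s.f.). Final answer: 0.0001875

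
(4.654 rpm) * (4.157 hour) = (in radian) 1 rpm = 0.10471976 rad/s, so 4.654 rpm = 4.654 * 0.10471976 = 0.48736574 rad/s. 1 hour = 3600 s, so 4.157 hour = 4.157 * 3600 = 14965.2 s. Combine: 0.48736574 rad/s * 14965.2 s = 7293.5258 rad. 7293.5258 rad = 7293.5258 radian ≈ 7294 radian (4 s.f.). Final answer: 7294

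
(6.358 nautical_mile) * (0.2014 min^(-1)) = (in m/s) 39.52. Check: 1 nautical_mile = 1852 m, so 6.358 nautical_mile = 6.358 * 1852 = 11775.016 m. 1 min^(-1) = 0.016666667 Hz, so 0.2014 min^(-1) = 0.2014 * 0.016666667 = 0.0033566667 Hz. Combine: 11775.016 m * 0.0033566667 Hz = 39.524804 m/s. Result: 39.524804 m/s ≈ 39.52 m/s (4 s.f.).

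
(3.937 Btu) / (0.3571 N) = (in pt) 1 Btu = 1055.0559 J, so 3.937 Btu = 3.937 * 1055.0559 = 4153.7549 J. 0.3571 N is already in N. Combine: 4153.7549 J / 0.3571 N = 11631.91 m. 1 pt = 0.00035277778 m, so 11631.91 m = 11631.91 / 0.00035277778 = 32972342 pt ≈ 3.297e+07 pt (4 s.f.). Final answer: 3.297e+07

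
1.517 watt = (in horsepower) 1.517 watt = 1.517 W. 1 horsepower = 745.69987 W, so 1.517 W = 1.517 / 745.69987 = 0.0020343305 horsepower ≈ 0.002034 horsepower (4 s.f.). Final answer: 0.002034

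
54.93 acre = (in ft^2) 2.393e+06. Check: 1 acre = 4046.8564 m^2, so 54.93 acre = 54.93 * 4046.8564 = 222293.82 m^2. 1 ft^2 = 0.09290304 m^2, so 222293.82 m^2 = 222293.82 / 0.09290304 = 2392750.8 ft^2 ≈ 2.393e+06 ft^2 (4 s.f.).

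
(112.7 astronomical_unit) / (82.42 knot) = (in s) 1 astronomical_unit = 1.4959787e+11 m, so 112.7 astronomical_unit = 112.7 * 1.4959787e+11 = 1.685968e+13 m. 1 knot = 0.51444444 m/s, so 82.42 knot = 82.42 * 0.51444444 = 42.400511 m/s. Combine: 1.685968e+13 m / 42.400511 m/s = 3.9762917e+11 s. Result: 3.9762917e+11 s ≈ 3.976e+11 s (4 s.f.). Final answer: 3.976e+11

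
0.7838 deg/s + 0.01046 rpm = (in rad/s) 1 deg/s = 0.017453293 rad/s, so 0.7838 deg/s = 0.7838 * 0.017453293 = 0.013679891 rad/s. 1 rpm = 0.10471976 rad/s, so 0.01046 rpm = 0.01046 * 0.10471976 = 0.0010953686 rad/s. Sum: 0.013679891 + 0.0010953686 = 0.014775259 rad/s. Result: 0.014775259 rad/s ≈ 0.01478 rad/s (4 s.f.). Final answer: 0.01478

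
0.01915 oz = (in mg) 542.9. Check: 1 oz = 0.028349523 kg, so 0.01915 oz = 0.01915 * 0.028349523 = 0.00054289337 kg. 1 mg = 1e-06 kg, so 0.00054289337 kg = 0.00054289337 / 1e-06 = 542.89337 mg ≈ 542.9 mg (4 s.f.).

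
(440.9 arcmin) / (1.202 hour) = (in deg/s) 1 arcmin = 0.00029088821 rad, so 440.9 arcmin = 440.9 * 0.00029088821 = 0.12825261 rad. 1 hour = 3600 s, so 1.202 hour = 1.202 * 3600 = 4327.2 s. Combine: 0.12825261 rad / 4327.2 s = 2.9638707e-05 rad/s. 1 deg/s = 0.017453293 rad/s, so 2.9638707e-05 rad/s = 2.9638707e-05 / 0.017453293 = 0.0016981728 deg/s ≈ 0.001698 deg/s (4 s.f.). Final answer: 0.001698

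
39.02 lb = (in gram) 1.77e+04. Check: 1 lb = 0.45359237 kg, so 39.02 lb = 39.02 * 0.45359237 = 17.699174 kg. 1 gram = 0.001 kg, so 17.699174 kg = 17.699174 / 0.001 = 17699.174 gram ≈ 1.77e+04 gram (4 s.f.).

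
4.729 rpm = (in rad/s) 0.4952. Check: 1 rpm = 0.10471976 rad/s, so 4.729 rpm = 4.729 * 0.10471976 = 0.49521972 rad/s. Result: 0.49521972 rad/s ≈ 0.4952 rad/s (4 s.f.).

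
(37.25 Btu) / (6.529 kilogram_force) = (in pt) 1.74e+06. Check: 1 Btu = 1055.0559 J, so 37.25 Btu = 37.25 * 1055.0559 = 39300.831 J. 1 kilogram_force = 9.80665 N, so 6.529 kilogram_force = 6.529 * 9.80665 = 64.027618 N. Combine: 39300.831 J / 64.027618 N = 613.8106 m. 1 pt = 0.00035277778 m, so 613.8106 m = 613.8106 / 0.00035277778 = 1739935.6 pt ≈ 1.74e+06 pt (4 s.f.).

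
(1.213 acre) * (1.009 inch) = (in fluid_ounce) 1 acre = 4046.8564 m^2, so 1.213 acre = 1.213 * 4046.8564 = 4908.8368 m^2. 1 inch = 0.0254 m, so 1.009 inch = 1.009 * 0.0254 = 0.0256286 m. Combine: 4908.8368 m^2 * 0.0256286 m = 125.80662 m^3. 1 fluid_ounce = 2.957353e-05 m^3, so 125.80662 m^3 = 125.80662 / 2.957353e-05 = 4254027.8 fluid_ounce ≈ 4.254e+06 fluid_ounce (4 s.f.). Final answer: 4.254e+06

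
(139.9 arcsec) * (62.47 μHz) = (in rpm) 4.046e-07. Check: 1 arcsec = 4.8481368e-06 rad, so 139.9 arcsec = 139.9 * 4.8481368e-06 = 0.00067825434 rad. 1 μHz = 1e-06 Hz, so 62.47 μHz = 62.47 * 1e-06 = 6.247e-05 Hz. Combine: 0.00067825434 rad * 6.247e-05 Hz = 4.2370549e-08 rad/s. 1 rpm = 0.10471976 rad/s, so 4.2370549e-08 rad/s = 4.2370549e-08 / 0.10471976 = 4.0460894e-07 rpm ≈ 4.046e-07 rpm (4 s.f.).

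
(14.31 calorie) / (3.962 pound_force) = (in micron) 3.397e+06. Check: 1 calorie = 4.184 J, so 14.31 calorie = 14.31 * 4.184 = 59.87304 J. 1 pound_force = 4.4482216 N, so 3.962 pound_force = 3.962 * 4.4482216 = 17.623854 N. Combine: 59.87304 J / 17.623854 N = 3.3972728 m. 1 micron = 1e-06 m, so 3.3972728 m = 3.3972728 / 1e-06 = 3397272.8 micron ≈ 3.397e+06 micron (4 s.f.).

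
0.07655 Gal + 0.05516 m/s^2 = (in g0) 1 Gal = 0.01 m/s^2, so 0.07655 Gal = 0.07655 * 0.01 = 0.0007655 m/s^2. 0.05516 m/s^2 is already in m/s^2. Sum: 0.0007655 + 0.05516 = 0.0559255 m/s^2. 1 g0 = 9.80665 m/s^2, so 0.0559255 m/s^2 = 0.0559255 / 9.80665 = 0.0057028139 g0 ≈ 0.005703 g0 (4 s.f.). Final answer: 0.005703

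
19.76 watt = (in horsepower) 19.76 watt = 19.76 W. 1 horsepower = 745.69987 W, so 19.76 W = 19.76 / 745.69987 = 0.026498596 horsepower ≈ 0.0265 horsepower (4 s.f.). Final answer: 0.0265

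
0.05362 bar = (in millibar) 1 bar = 100000 Pa, so 0.05362 bar = 0.05362 * 100000 = 5362 Pa. 1 millibar = 100 Pa, so 5362 Pa = 5362 / 100 = 53.62 millibar. Final answer: 53.62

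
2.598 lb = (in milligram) 1 lb = 0.45359237 kg, so 2.598 lb = 2.598 * 0.45359237 = 1.178433 kg. 1 milligram = 1e-06 kg, so 1.178433 kg = 1.178433 / 1e-06 = 1178433 milligram ≈ 1.178e+06 milligram (4 s.f.). Final answer: 1.178e+06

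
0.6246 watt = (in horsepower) 0.0008376. Check: 0.6246 watt = 0.6246 W. 1 horsepower = 745.69987 W, so 0.6246 W = 0.6246 / 745.69987 = 0.0008376024 horsepower ≈ 0.0008376 horsepower (4 s.f.).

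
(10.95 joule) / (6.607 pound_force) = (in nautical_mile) 10.95 joule = 10.95 J. 1 pound_force = 4.4482216 N, so 6.607 pound_force = 6.607 * 4.4482216 = 29.3894 N. Combine: 10.95 J / 29.3894 N = 0.37258331 m. 1 nautical_mile = 1852 m, so 0.37258331 m = 0.37258331 / 1852 = 0.00020117889 nautical_mile ≈ 0.0002012 nautical_mile (4 s.f.). Final answer: 0.0002012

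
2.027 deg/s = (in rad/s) 1 deg/s = 0.017453293 rad/s, so 2.027 deg/s = 2.027 * 0.017453293 = 0.035377824 rad/s. Result: 0.035377824 rad/s ≈ 0.03538 rad/s (4 s.f.). Final answer: 0.03538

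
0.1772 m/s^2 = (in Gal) 17.72. Check: 1 Gal = 0.01 m/s^2, so 0.1772 m/s^2 = 0.1772 / 0.01 = 17.72 Gal.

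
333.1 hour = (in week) 1 hour = 3600 s, so 333.1 hour = 333.1 * 3600 = 1199160 s. 1 week = 604800 s, so 1199160 s = 1199160 / 604800 = 1.9827381 week ≈ 1.983 week (4 s.f.). Final answer: 1.983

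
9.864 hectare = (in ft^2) 1.062e+06. Check: 1 hectare = 10000 m^2, so 9.864 hectare = 9.864 * 10000 = 98640 m^2. 1 ft^2 = 0.09290304 m^2, so 98640 m^2 = 98640 / 0.09290304 = 1061752.1 ft^2 ≈ 1.062e+06 ft^2 (4 s.f.).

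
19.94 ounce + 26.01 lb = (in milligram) 1 ounce = 0.028349523 kg, so 19.94 ounce = 19.94 * 0.028349523 = 0.56528949 kg. 1 lb = 0.45359237 kg, so 26.01 lb = 26.01 * 0.45359237 = 11.797938 kg. Sum: 0.56528949 + 11.797938 = 12.363227 kg. 1 milligram = 1e-06 kg, so 12.363227 kg = 12.363227 / 1e-06 = 12363227 milligram ≈ 1.236e+07 milligram (4 s.f.). Final answer: 1.236e+07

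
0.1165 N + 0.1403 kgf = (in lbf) 0.3355. Check: 0.1165 N is already in N. 1 kgf = 9.80665 N, so 0.1403 kgf = 0.1403 * 9.80665 = 1.375873 N. Sum: 0.1165 + 1.375873 = 1.492373 N. 1 lbf = 4.4482216 N, so 1.492373 N = 1.492373 / 4.4482216 = 0.3354988 lbf ≈ 0.3355 lbf (4 s.f.).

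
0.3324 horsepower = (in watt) 1 horsepower = 745.69987 W, so 0.3324 horsepower = 0.3324 * 745.69987 = 247.87064 W. 247.87064 W = 247.87064 watt ≈ 247.9 watt (4 s.f.). Final answer: 247.9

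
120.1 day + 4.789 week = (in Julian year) 0.4206. Check: 1 day = 86400 s, so 120.1 day = 120.1 * 86400 = 10376640 s. 1 week = 604800 s, so 4.789 week = 4.789 * 604800 = 2896387.2 s. Sum: 10376640 + 2896387.2 = 13273027 s. 1 Julian year = 31557600 s, so 13273027 s = 13273027 / 31557600 = 0.42059685 Julian year ≈ 0.4206 Julian year (4 s.f.).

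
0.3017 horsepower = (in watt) 225. Check: 1 horsepower = 745.69987 W, so 0.3017 horsepower = 0.3017 * 745.69987 = 224.97765 W. 224.97765 W = 224.97765 watt ≈ 225 watt (4 s.f.).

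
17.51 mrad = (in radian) 0.01751. Check: 1 mrad = 0.001 rad, so 17.51 mrad = 17.51 * 0.001 = 0.01751 rad. 0.01751 rad = 0.01751 radian.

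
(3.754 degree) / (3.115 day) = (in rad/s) 1 degree = 0.017453293 rad, so 3.754 degree = 3.754 * 0.017453293 = 0.06551966 rad. 1 day = 86400 s, so 3.115 day = 3.115 * 86400 = 269136 s. Combine: 0.06551966 rad / 269136 s = 2.4344443e-07 rad/s. Result: 2.4344443e-07 rad/s ≈ 2.434e-07 rad/s (4 s.f.). Final answer: 2.434e-07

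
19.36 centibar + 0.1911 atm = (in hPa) 1 centibar = 1000 Pa, so 19.36 centibar = 19.36 * 1000 = 19360 Pa. 1 atm = 101325 Pa, so 0.1911 atm = 0.1911 * 101325 = 19363.208 Pa. Sum: 19360 + 19363.208 = 38723.208 Pa. 1 hPa = 100 Pa, so 38723.208 Pa = 38723.208 / 100 = 387.23208 hPa ≈ 387.2 hPa (4 s.f.). Final answer: 387.2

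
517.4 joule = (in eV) 517.4 joule = 517.4 J. 1 eV = 1.6021766e-19 J, so 517.4 J = 517.4 / 1.6021766e-19 = 3.2293568e+21 eV ≈ 3.229e+21 eV (4 s.f.). Final answer: 3.229e+21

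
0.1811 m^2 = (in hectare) 1.811e-05. Check: 1 hectare = 10000 m^2, so 0.1811 m^2 = 0.1811 / 10000 = 1.811e-05 hectare.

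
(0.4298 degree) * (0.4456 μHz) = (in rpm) 1 degree = 0.017453293 rad, so 0.4298 degree = 0.4298 * 0.017453293 = 0.0075014251 rad. 1 μHz = 1e-06 Hz, so 0.4456 μHz = 0.4456 * 1e-06 = 4.456e-07 Hz. Combine: 0.0075014251 rad * 4.456e-07 Hz = 3.342635e-09 rad/s. 1 rpm = 0.10471976 rad/s, so 3.342635e-09 rad/s = 3.342635e-09 / 0.10471976 = 3.1919813e-08 rpm ≈ 3.192e-08 rpm (4 s.f.). Final answer: 3.192e-08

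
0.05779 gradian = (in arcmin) 3.121. Check: 1 gradian = 0.015707963 rad, so 0.05779 gradian = 0.05779 * 0.015707963 = 0.0009077632 rad. 1 arcmin = 0.00029088821 rad, so 0.0009077632 rad = 0.0009077632 / 0.00029088821 = 3.12066 arcmin ≈ 3.121 arcmin (4 s.f.).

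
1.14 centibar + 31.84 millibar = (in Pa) 4324. Check: 1 centibar = 1000 Pa, so 1.14 centibar = 1.14 * 1000 = 1140 Pa. 1 millibar = 100 Pa, so 31.84 millibar = 31.84 * 100 = 3184 Pa. Sum: 1140 + 3184 = 4324 Pa. Result: 4324 Pa.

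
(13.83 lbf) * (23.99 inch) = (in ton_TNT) 1 lbf = 4.4482216 N, so 13.83 lbf = 13.83 * 4.4482216 = 61.518905 N. 1 inch = 0.0254 m, so 23.99 inch = 23.99 * 0.0254 = 0.609346 m. Combine: 61.518905 N * 0.609346 m = 37.486299 J. 1 ton_TNT = 4.184e+09 J, so 37.486299 J = 37.486299 / 4.184e+09 = 8.9594404e-09 ton_TNT ≈ 8.959e-09 ton_TNT (4 s.f.). Final answer: 8.959e-09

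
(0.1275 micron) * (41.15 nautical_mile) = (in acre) 1 micron = 1e-06 m, so 0.1275 micron = 0.1275 * 1e-06 = 1.275e-07 m. 1 nautical_mile = 1852 m, so 41.15 nautical_mile = 41.15 * 1852 = 76209.8 m. Combine: 1.275e-07 m * 76209.8 m = 0.0097167495 m^2. 1 acre = 4046.8564 m^2, so 0.0097167495 m^2 = 0.0097167495 / 4046.8564 = 2.4010611e-06 acre ≈ 2.401e-06 acre (4 s.f.). Final answer: 2.401e-06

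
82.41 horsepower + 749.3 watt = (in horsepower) 83.41. Check: 1 horsepower = 745.69987 W, so 82.41 horsepower = 82.41 * 745.69987 = 61453.126 W. 749.3 watt = 749.3 W. Sum: 61453.126 + 749.3 = 62202.426 W. 1 horsepower = 745.69987 W, so 62202.426 W = 62202.426 / 745.69987 = 83.414828 horsepower ≈ 83.41 horsepower (4 s.f.).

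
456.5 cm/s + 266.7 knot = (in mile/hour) 317.1. Check: 1 cm/s = 0.01 m/s, so 456.5 cm/s = 456.5 * 0.01 = 4.565 m/s. 1 knot = 0.51444444 m/s, so 266.7 knot = 266.7 * 0.51444444 = 137.20233 m/s. Sum: 4.565 + 137.20233 = 141.76733 m/s. 1 mile/hour = 0.44704 m/s, so 141.76733 m/s = 141.76733 / 0.44704 = 317.12449 mile/hour ≈ 317.1 mile/hour (4 s.f.).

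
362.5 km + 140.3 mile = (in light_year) 6.218e-11. Check: 1 km = 1000 m, so 362.5 km = 362.5 * 1000 = 362500 m. 1 mile = 1609.344 m, so 140.3 mile = 140.3 * 1609.344 = 225790.96 m. Sum: 362500 + 225790.96 = 588290.96 m. 1 light_year = 9.4607305e+15 m, so 588290.96 m = 588290.96 / 9.4607305e+15 = 6.2182404e-11 light_year ≈ 6.218e-11 light_year (4 s.f.).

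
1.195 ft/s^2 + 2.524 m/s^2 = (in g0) 1 ft/s^2 = 0.3048 m/s^2, so 1.195 ft/s^2 = 1.195 * 0.3048 = 0.364236 m/s^2. 2.524 m/s^2 is already in m/s^2. Sum: 0.364236 + 2.524 = 2.888236 m/s^2. 1 g0 = 9.80665 m/s^2, so 2.888236 m/s^2 = 2.888236 / 9.80665 = 0.29451811 g0 ≈ 0.2945 g0 (4 s.f.). Final answer: 0.2945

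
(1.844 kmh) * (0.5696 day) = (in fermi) 2.521e+19. Check: 1 kmh = 0.27777778 m/s, so 1.844 kmh = 1.844 * 0.27777778 = 0.51222222 m/s. 1 day = 86400 s, so 0.5696 day = 0.5696 * 86400 = 49213.44 s. Combine: 0.51222222 m/s * 49213.44 s = 25208.218 m. 1 fermi = 1e-15 m, so 25208.218 m = 25208.218 / 1e-15 = 2.5208218e+19 fermi ≈ 2.521e+19 fermi (4 s.f.).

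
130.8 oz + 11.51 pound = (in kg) 8.929. Check: 1 oz = 0.028349523 kg, so 130.8 oz = 130.8 * 0.028349523 = 3.7081176 kg. 1 pound = 0.45359237 kg, so 11.51 pound = 11.51 * 0.45359237 = 5.2208482 kg. Sum: 3.7081176 + 5.2208482 = 8.9289658 kg. Result: 8.9289658 kg ≈ 8.929 kg (4 s.f.).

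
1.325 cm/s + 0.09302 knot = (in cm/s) 6.11. Check: 1 cm/s = 0.01 m/s, so 1.325 cm/s = 1.325 * 0.01 = 0.01325 m/s. 1 knot = 0.51444444 m/s, so 0.09302 knot = 0.09302 * 0.51444444 = 0.047853622 m/s. Sum: 0.01325 + 0.047853622 = 0.061103622 m/s. 1 cm/s = 0.01 m/s, so 0.061103622 m/s = 0.061103622 / 0.01 = 6.1103622 cm/s ≈ 6.11 cm/s (4 s.f.).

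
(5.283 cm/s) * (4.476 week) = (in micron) 1.43e+11. Check: 1 cm/s = 0.01 m/s, so 5.283 cm/s = 5.283 * 0.01 = 0.05283 m/s. 1 week = 604800 s, so 4.476 week = 4.476 * 604800 = 2707084.8 s. Combine: 0.05283 m/s * 2707084.8 s = 143015.29 m. 1 micron = 1e-06 m, so 143015.29 m = 143015.29 / 1e-06 = 1.4301529e+11 micron ≈ 1.43e+11 micron (4 s.f.).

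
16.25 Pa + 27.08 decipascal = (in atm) 0.0001871. Check: 16.25 Pa is already in Pa. 1 decipascal = 0.1 Pa, so 27.08 decipascal = 27.08 * 0.1 = 2.708 Pa. Sum: 16.25 + 2.708 = 18.958 Pa. 1 atm = 101325 Pa, so 18.958 Pa = 18.958 / 101325 = 0.00018710091 atm ≈ 0.0001871 atm (4 s.f.).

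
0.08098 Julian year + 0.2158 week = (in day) 1 Julian year = 31557600 s, so 0.08098 Julian year = 0.08098 * 31557600 = 2555534.4 s. 1 week = 604800 s, so 0.2158 week = 0.2158 * 604800 = 130515.84 s. Sum: 2555534.4 + 130515.84 = 2686050.3 s. 1 day = 86400 s, so 2686050.3 s = 2686050.3 / 86400 = 31.088545 day ≈ 31.09 day (4 s.f.). Final answer: 31.09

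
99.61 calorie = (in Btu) 1 calorie = 4.184 J, so 99.61 calorie = 99.61 * 4.184 = 416.76824 J. 1 Btu = 1055.0559 J, so 416.76824 J = 416.76824 / 1055.0559 = 0.39502007 Btu ≈ 0.395 Btu (4 s.f.). Final answer: 0.395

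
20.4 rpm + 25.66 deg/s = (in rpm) 24.68. Check: 1 rpm = 0.10471976 rad/s, so 20.4 rpm = 20.4 * 0.10471976 = 2.136283 rad/s. 1 deg/s = 0.017453293 rad/s, so 25.66 deg/s = 25.66 * 0.017453293 = 0.44785149 rad/s. Sum: 2.136283 + 0.44785149 = 2.5841345 rad/s. 1 rpm = 0.10471976 rad/s, so 2.5841345 rad/s = 2.5841345 / 0.10471976 = 24.676667 rpm ≈ 24.68 rpm (4 s.f.).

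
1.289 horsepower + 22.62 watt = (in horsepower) 1.319. Check: 1 horsepower = 745.69987 W, so 1.289 horsepower = 1.289 * 745.69987 = 961.20713 W. 22.62 watt = 22.62 W. Sum: 961.20713 + 22.62 = 983.82713 W. 1 horsepower = 745.69987 W, so 983.82713 W = 983.82713 / 745.69987 = 1.3193339 horsepower ≈ 1.319 horsepower (4 s.f.).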